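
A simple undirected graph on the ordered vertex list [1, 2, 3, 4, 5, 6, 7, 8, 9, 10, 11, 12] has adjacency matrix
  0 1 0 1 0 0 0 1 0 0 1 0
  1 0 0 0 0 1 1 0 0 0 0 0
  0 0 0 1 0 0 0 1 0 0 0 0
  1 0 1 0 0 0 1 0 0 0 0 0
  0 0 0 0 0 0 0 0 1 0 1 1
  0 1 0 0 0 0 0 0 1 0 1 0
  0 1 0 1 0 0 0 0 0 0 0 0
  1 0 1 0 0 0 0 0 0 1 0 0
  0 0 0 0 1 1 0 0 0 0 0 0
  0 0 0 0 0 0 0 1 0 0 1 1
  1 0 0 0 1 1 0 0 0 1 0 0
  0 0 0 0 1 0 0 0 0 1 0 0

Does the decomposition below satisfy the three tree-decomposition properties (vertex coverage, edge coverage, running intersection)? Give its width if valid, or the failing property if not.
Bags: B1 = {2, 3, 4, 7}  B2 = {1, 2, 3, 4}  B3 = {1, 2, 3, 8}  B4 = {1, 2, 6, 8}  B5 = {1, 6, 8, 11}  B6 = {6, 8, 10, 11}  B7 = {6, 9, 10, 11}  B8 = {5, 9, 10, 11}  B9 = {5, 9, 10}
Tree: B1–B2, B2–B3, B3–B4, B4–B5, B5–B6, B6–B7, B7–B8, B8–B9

No — vertex 12 appears in no bag.

A tree decomposition must satisfy three properties: every vertex lies in some bag; for every edge, both endpoints lie together in some bag; and for every vertex, the bags containing it form a connected subtree. Here vertex 12 appears in no bag, so the decomposition is invalid.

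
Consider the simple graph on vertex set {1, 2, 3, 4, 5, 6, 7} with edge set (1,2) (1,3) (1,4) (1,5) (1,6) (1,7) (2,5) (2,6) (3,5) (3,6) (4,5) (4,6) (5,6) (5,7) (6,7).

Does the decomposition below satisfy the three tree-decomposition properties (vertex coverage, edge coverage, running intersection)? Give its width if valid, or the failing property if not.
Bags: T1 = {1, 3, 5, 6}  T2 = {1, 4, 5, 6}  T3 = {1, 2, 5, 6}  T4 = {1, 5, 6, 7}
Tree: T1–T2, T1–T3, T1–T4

Yes; width 3.

Vertex coverage: the bags together contain {1, 2, 3, 4, 5, 6, 7}, the full vertex set. Edge coverage: each edge of G has both endpoints in at least one bag. Running intersection: for every vertex, the bags containing it form a connected subtree. All three properties hold, so this is a valid tree decomposition of width max|bag| − 1 = 3, and hence tw(G) ≤ 3.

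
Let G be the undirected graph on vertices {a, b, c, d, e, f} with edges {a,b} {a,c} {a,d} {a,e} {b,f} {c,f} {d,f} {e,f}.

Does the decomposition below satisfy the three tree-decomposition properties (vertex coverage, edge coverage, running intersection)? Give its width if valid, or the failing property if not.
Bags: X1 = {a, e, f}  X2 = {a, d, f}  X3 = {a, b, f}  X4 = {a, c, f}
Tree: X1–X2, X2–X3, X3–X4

Every vertex of G appears in some bag (union = {a, b, c, d, e, f}); every edge is covered by a bag; and for each vertex v the set of bags containing v is connected in the bag tree. The decomposition is therefore valid. The largest bag has 3 vertices, so the width is 2.

Yes; width 2.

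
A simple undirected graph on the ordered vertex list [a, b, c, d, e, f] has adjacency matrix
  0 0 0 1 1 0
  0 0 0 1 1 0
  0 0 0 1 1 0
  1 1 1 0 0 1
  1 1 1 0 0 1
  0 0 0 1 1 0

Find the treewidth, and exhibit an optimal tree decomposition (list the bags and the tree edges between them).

Treewidth 2.
Bags: B1 = {a, d, e}  B2 = {b, d, e}  B3 = {c, d, e}  B4 = {d, e, f}
Tree: B1–B2, B2–B3, B3–B4

Each bag holds 3 vertices, so the decomposition has width 2, which upper-bounds the treewidth. The edges d–a–e–b–d form a cycle, so G is not a tree and its treewidth is at least 2. Hence tw(G) = 2 exactly.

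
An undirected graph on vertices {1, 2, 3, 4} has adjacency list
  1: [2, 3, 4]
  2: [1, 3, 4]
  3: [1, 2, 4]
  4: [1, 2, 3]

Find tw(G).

A width-3 tree decomposition is:
Bags: B1 = {1, 2, 3, 4}
Tree: (single bag)
A single bag containing all 4 vertices is trivially a valid decomposition of width 3. For the lower bound, the 4 vertices {1, 2, 3, 4} are pairwise adjacent, and any tree decomposition puts a clique entirely inside one bag — forcing width ≥ 3. The upper and lower bounds meet at 3, so that is the treewidth.

3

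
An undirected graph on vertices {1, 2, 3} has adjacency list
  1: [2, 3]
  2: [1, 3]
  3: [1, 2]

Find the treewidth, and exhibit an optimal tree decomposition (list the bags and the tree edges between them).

A single bag containing all 3 vertices is trivially a valid decomposition of width 2. Conversely, {1, 2, 3} is a clique of size 3, and the vertices of any clique must share a bag in every tree decomposition; so some bag has ≥ 3 vertices and tw(G) ≥ 2. Combining the bounds, tw(G) = 2.

Treewidth 2.
One such decomposition:
Bags: B1 = {1, 2, 3}
Tree: (single bag)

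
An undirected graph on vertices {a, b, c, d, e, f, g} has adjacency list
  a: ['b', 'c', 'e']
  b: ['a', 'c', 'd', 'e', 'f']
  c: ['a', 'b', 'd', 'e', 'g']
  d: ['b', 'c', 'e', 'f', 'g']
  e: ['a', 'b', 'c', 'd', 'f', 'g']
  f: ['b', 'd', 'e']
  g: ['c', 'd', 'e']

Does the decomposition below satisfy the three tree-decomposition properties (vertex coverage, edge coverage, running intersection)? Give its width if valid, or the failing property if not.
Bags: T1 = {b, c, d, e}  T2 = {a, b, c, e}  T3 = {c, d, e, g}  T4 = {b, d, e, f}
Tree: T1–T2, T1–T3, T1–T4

Yes; width 3.

Vertex coverage: the bags together contain {a, b, c, d, e, f, g}, the full vertex set. Edge coverage: each edge of G has both endpoints in at least one bag. Running intersection: for every vertex, the bags containing it form a connected subtree. All three properties hold, so this is a valid tree decomposition of width max|bag| − 1 = 3, and hence tw(G) ≤ 3.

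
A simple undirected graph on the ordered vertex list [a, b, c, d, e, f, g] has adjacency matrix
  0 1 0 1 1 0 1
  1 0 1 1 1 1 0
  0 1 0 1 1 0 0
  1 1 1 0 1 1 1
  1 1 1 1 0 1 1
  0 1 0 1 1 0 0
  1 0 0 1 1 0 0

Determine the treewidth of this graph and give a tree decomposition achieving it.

Every bag has size at most 4, so the width is 4 − 1 = 3 and tw(G) ≤ 3. Conversely, {a, d, e, g} is a clique of size 4, and the vertices of any clique must share a bag in every tree decomposition; so some bag has ≥ 4 vertices and tw(G) ≥ 3. The upper and lower bounds meet at 3, so that is the treewidth.

Treewidth 3.
One optimal decomposition is:
Bags: B1 = {b, d, e, f}  B2 = {a, b, d, e}  B3 = {a, d, e, g}  B4 = {b, c, d, e}
Tree: B1–B2, B2–B3, B2–B4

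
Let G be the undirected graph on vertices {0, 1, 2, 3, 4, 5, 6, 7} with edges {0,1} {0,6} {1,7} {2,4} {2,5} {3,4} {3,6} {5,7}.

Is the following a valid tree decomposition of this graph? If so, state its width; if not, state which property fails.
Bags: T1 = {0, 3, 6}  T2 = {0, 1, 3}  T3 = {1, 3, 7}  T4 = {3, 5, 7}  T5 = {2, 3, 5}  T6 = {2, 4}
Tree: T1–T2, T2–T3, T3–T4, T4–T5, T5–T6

No — edge (3,4) lies in no bag.

A tree decomposition must satisfy three properties: every vertex lies in some bag; for every edge, both endpoints lie together in some bag; and for every vertex, the bags containing it form a connected subtree. Here edge (3,4) lies in no bag, so the decomposition is invalid.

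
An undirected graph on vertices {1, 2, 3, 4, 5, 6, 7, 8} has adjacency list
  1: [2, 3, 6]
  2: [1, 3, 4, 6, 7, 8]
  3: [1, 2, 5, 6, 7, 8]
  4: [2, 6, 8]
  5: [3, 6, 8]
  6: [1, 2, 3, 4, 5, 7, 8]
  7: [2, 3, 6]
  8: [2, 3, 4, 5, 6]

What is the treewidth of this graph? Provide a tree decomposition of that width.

Every bag has size at most 4, so the width is 4 − 1 = 3 and tw(G) ≤ 3. On the other hand G contains the 4-clique {2, 3, 6, 8}. A clique must lie in a single bag of any decomposition, so no decomposition can have width below 3. Therefore the treewidth is 3.

Treewidth 3.
One such decomposition:
Bags: B1 = {2, 3, 6, 8}  B2 = {2, 4, 6, 8}  B3 = {1, 2, 3, 6}  B4 = {3, 5, 6, 8}  B5 = {2, 3, 6, 7}
Tree: B1–B2, B1–B3, B1–B4, B3–B5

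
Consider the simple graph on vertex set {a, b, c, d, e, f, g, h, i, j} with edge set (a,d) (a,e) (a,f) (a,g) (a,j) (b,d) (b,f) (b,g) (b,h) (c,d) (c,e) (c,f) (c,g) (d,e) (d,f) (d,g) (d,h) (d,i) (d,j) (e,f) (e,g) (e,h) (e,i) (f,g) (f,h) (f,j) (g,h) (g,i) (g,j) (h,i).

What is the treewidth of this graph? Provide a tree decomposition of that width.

The largest bag has 5 vertices, giving width 4; this decomposition certifies tw(G) ≤ 4. For the lower bound, the 5 vertices {a, d, f, g, j} are pairwise adjacent, and any tree decomposition puts a clique entirely inside one bag — forcing width ≥ 4. The upper and lower bounds meet at 4, so that is the treewidth.

Treewidth 4.
One such decomposition:
Bags: B1 = {d, e, f, g, h}  B2 = {c, d, e, f, g}  B3 = {a, d, e, f, g}  B4 = {a, d, f, g, j}  B5 = {d, e, g, h, i}  B6 = {b, d, f, g, h}
Tree: B1–B2, B2–B3, B3–B4, B1–B5, B1–B6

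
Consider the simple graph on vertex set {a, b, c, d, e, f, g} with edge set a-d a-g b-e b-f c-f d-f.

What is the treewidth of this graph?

1

A width-1 tree decomposition is:
Bags: B1 = {d, f}  B2 = {c, f}  B3 = {a, d}  B4 = {a, g}  B5 = {b, f}  B6 = {b, e}
Tree: B1–B2, B1–B3, B3–B4, B1–B5, B5–B6
Each bag holds 2 vertices, so the decomposition has width 1, which upper-bounds the treewidth. Since G has at least one edge (e.g. d–f), it is not an edgeless graph, so tw(G) ≥ 1. Hence tw(G) = 1 exactly.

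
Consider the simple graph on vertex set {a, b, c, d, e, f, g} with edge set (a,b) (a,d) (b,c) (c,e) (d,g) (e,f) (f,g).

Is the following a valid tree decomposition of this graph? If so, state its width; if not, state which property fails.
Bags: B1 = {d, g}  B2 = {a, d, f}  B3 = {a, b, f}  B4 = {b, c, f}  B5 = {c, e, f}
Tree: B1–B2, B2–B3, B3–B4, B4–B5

No — edge (f,g) lies in no bag.

A tree decomposition must satisfy three properties: every vertex lies in some bag; for every edge, both endpoints lie together in some bag; and for every vertex, the bags containing it form a connected subtree. Here edge (f,g) lies in no bag, so the decomposition is invalid.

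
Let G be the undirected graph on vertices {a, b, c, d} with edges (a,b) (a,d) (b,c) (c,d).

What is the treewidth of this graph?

2

A width-2 tree decomposition is:
Bags: B1 = {a, c, d}  B2 = {a, b, c}
Tree: B1–B2
Each bag holds 3 vertices, so the decomposition has width 2, which upper-bounds the treewidth. The edges a–d–c–b–a form a cycle, so G is not a tree and its treewidth is at least 2. The upper and lower bounds meet at 2, so that is the treewidth.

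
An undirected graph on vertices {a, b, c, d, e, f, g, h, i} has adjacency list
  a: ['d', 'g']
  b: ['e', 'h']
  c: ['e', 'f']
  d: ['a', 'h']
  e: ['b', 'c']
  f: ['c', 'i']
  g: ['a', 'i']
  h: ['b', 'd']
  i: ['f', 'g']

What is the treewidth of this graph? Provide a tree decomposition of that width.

Each bag holds 3 vertices, so the decomposition has width 2, which upper-bounds the treewidth. Since a–g–i–f–c–e–b–h–d–a is a cycle in G, G is not acyclic. Forests are exactly the graphs of treewidth ≤ 1, so tw(G) ≥ 2. The upper and lower bounds meet at 2, so that is the treewidth.

Treewidth 2.
One such decomposition:
Bags: B1 = {a, g, i}  B2 = {a, f, i}  B3 = {a, c, f}  B4 = {a, c, e}  B5 = {a, b, e}  B6 = {a, b, h}  B7 = {a, d, h}
Tree: B1–B2, B2–B3, B3–B4, B4–B5, B5–B6, B6–B7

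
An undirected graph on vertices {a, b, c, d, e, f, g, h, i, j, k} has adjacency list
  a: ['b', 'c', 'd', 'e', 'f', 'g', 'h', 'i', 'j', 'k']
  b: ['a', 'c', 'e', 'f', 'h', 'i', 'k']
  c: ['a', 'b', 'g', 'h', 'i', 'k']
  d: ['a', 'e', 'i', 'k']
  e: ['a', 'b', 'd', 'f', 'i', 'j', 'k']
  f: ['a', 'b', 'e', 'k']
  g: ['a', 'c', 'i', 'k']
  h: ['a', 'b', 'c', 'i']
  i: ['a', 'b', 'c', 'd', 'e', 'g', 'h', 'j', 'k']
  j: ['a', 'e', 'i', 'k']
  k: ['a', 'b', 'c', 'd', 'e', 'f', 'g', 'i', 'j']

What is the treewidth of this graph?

4

A width-4 tree decomposition is:
Bags: B1 = {a, b, e, i, k}  B2 = {a, e, i, j, k}  B3 = {a, b, e, f, k}  B4 = {a, d, e, i, k}  B5 = {a, b, c, i, k}  B6 = {a, b, c, h, i}  B7 = {a, c, g, i, k}
Tree: B1–B2, B1–B3, B2–B4, B1–B5, B5–B6, B5–B7
Every bag has size at most 5, so the width is 5 − 1 = 4 and tw(G) ≤ 4. On the other hand G contains the 5-clique {a, b, c, h, i}. A clique must lie in a single bag of any decomposition, so no decomposition can have width below 4. Combining the bounds, tw(G) = 4.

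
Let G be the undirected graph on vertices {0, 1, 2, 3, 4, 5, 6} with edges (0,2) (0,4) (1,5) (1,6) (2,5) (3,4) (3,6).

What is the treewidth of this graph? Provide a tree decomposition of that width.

Every bag has size at most 3, so the width is 3 − 1 = 2 and tw(G) ≤ 2. The edges 6–1–5–2–0–4–3–6 form a cycle, so G is not a tree and its treewidth is at least 2. Therefore the treewidth is 2.

Treewidth 2.
One optimal decomposition is:
Bags: B1 = {1, 5, 6}  B2 = {2, 5, 6}  B3 = {0, 2, 6}  B4 = {0, 4, 6}  B5 = {3, 4, 6}
Tree: B1–B2, B2–B3, B3–B4, B4–B5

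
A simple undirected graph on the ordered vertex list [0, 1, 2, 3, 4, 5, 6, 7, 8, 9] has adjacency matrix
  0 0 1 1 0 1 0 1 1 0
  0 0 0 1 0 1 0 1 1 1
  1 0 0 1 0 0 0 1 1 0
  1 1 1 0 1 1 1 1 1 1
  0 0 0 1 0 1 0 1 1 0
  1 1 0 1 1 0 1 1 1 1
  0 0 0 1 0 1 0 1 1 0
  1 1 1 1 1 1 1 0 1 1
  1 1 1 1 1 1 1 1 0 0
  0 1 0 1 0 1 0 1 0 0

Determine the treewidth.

4

A width-4 tree decomposition is:
Bags: B1 = {0, 3, 5, 7, 8}  B2 = {1, 3, 5, 7, 8}  B3 = {1, 3, 5, 7, 9}  B4 = {0, 2, 3, 7, 8}  B5 = {3, 4, 5, 7, 8}  B6 = {3, 5, 6, 7, 8}
Tree: B1–B2, B2–B3, B1–B4, B2–B5, B5–B6
Each bag holds 5 vertices, so the decomposition has width 4, which upper-bounds the treewidth. For the lower bound, the 5 vertices {0, 2, 3, 7, 8} are pairwise adjacent, and any tree decomposition puts a clique entirely inside one bag — forcing width ≥ 4. Hence tw(G) = 4 exactly.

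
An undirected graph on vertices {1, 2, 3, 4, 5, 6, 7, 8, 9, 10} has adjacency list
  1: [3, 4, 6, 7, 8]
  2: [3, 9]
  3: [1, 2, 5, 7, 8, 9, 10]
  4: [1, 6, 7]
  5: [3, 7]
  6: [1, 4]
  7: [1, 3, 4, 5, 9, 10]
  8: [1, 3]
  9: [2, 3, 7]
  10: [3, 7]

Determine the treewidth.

2

A width-2 tree decomposition is:
Bags: B1 = {3, 7, 9}  B2 = {3, 5, 7}  B3 = {3, 7, 10}  B4 = {1, 3, 7}  B5 = {2, 3, 9}  B6 = {1, 4, 7}  B7 = {1, 4, 6}  B8 = {1, 3, 8}
Tree: B1–B2, B1–B3, B3–B4, B1–B5, B4–B6, B6–B7, B4–B8
Every bag has size at most 3, so the width is 3 − 1 = 2 and tw(G) ≤ 2. On the other hand G contains the 3-clique {1, 3, 8}. A clique must lie in a single bag of any decomposition, so no decomposition can have width below 2. Combining the bounds, tw(G) = 2.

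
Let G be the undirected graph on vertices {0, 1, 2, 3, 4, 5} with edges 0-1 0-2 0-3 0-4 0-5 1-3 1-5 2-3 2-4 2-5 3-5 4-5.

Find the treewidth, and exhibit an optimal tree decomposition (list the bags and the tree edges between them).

Each bag holds 4 vertices, so the decomposition has width 3, which upper-bounds the treewidth. Conversely, {0, 1, 3, 5} is a clique of size 4, and the vertices of any clique must share a bag in every tree decomposition; so some bag has ≥ 4 vertices and tw(G) ≥ 3. Combining the bounds, tw(G) = 3.

Treewidth 3.
Bags: B1 = {0, 2, 4, 5}  B2 = {0, 2, 3, 5}  B3 = {0, 1, 3, 5}
Tree: B1–B2, B2–B3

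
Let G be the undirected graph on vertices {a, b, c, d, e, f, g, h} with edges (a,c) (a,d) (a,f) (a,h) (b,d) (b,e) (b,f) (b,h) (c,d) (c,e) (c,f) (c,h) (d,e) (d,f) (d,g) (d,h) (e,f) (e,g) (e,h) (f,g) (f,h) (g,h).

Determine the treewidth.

4

A width-4 tree decomposition is:
Bags: B1 = {a, c, d, f, h}  B2 = {c, d, e, f, h}  B3 = {d, e, f, g, h}  B4 = {b, d, e, f, h}
Tree: B1–B2, B2–B3, B2–B4
The largest bag has 5 vertices, giving width 4; this decomposition certifies tw(G) ≤ 4. Conversely, {d, e, f, g, h} is a clique of size 5, and the vertices of any clique must share a bag in every tree decomposition; so some bag has ≥ 5 vertices and tw(G) ≥ 4. Combining the bounds, tw(G) = 4.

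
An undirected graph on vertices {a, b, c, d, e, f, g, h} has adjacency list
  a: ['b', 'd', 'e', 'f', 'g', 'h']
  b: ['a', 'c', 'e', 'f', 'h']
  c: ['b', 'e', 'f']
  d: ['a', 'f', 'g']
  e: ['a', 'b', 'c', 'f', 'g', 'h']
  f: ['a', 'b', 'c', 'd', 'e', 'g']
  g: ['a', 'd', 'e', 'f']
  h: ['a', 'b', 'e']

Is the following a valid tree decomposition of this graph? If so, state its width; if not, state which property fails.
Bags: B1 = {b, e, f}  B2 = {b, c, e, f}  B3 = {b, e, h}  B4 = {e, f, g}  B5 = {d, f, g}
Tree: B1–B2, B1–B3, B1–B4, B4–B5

A tree decomposition must satisfy three properties: every vertex lies in some bag; for every edge, both endpoints lie together in some bag; and for every vertex, the bags containing it form a connected subtree. Here vertex a appears in no bag, so the decomposition is invalid.

No — vertex a appears in no bag.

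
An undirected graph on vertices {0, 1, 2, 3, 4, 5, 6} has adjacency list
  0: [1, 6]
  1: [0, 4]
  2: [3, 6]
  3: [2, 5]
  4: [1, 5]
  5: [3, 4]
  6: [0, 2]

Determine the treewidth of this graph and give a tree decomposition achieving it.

Each bag holds 3 vertices, so the decomposition has width 2, which upper-bounds the treewidth. For the lower bound, G contains the cycle 3–5–4–1–0–6–2–3, so G is not a forest; only forests have treewidth ≤ 1, hence tw(G) ≥ 2. Hence tw(G) = 2 exactly.

Treewidth 2.
One such decomposition:
Bags: B1 = {3, 4, 5}  B2 = {1, 3, 4}  B3 = {0, 1, 3}  B4 = {0, 3, 6}  B5 = {2, 3, 6}
Tree: B1–B2, B2–B3, B3–B4, B4–B5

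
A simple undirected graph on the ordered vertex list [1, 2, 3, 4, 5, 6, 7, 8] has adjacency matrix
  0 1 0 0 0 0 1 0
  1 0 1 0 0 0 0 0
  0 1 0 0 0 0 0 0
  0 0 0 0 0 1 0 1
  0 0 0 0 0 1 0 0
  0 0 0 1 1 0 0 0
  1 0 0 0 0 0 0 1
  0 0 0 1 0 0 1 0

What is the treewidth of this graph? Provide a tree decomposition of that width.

Treewidth 1.
One such decomposition:
Bags: B1 = {5, 6}  B2 = {4, 6}  B3 = {4, 8}  B4 = {7, 8}  B5 = {1, 7}  B6 = {1, 2}  B7 = {2, 3}
Tree: B1–B2, B2–B3, B3–B4, B4–B5, B5–B6, B6–B7

Each bag holds 2 vertices, so the decomposition has width 1, which upper-bounds the treewidth. Since G has at least one edge (e.g. 5–6), it is not an edgeless graph, so tw(G) ≥ 1. Combining the bounds, tw(G) = 1.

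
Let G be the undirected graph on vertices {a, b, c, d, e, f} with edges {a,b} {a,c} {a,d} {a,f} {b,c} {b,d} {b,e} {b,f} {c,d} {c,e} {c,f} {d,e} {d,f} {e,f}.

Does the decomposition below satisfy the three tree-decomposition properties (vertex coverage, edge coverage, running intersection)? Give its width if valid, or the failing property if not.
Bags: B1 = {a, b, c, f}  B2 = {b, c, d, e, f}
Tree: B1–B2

A tree decomposition must satisfy three properties: every vertex lies in some bag; for every edge, both endpoints lie together in some bag; and for every vertex, the bags containing it form a connected subtree. Here edge (d,a) lies in no bag, so the decomposition is invalid.

No — edge (d,a) lies in no bag.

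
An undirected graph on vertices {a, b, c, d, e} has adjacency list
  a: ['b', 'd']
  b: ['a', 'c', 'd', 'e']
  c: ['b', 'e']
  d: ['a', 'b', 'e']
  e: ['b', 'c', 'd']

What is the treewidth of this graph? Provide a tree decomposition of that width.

Treewidth 2.
Bags: B1 = {b, c, e}  B2 = {b, d, e}  B3 = {a, b, d}
Tree: B1–B2, B2–B3

Every bag has size at most 3, so the width is 3 − 1 = 2 and tw(G) ≤ 2. Conversely, {b, d, e} is a clique of size 3, and the vertices of any clique must share a bag in every tree decomposition; so some bag has ≥ 3 vertices and tw(G) ≥ 2. Combining the bounds, tw(G) = 2.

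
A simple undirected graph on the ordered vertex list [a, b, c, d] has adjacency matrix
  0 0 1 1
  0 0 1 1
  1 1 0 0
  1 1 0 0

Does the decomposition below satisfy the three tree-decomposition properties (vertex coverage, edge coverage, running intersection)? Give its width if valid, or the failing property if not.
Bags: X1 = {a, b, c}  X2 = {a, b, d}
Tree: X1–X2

Checking the three conditions: (i) the bags cover all of {a, b, c, d}; (ii) for each edge, some bag contains both endpoints; (iii) the bags containing any fixed vertex form a subtree. All hold, so the decomposition is valid with width 3 − 1 = 2.

Yes; width 2.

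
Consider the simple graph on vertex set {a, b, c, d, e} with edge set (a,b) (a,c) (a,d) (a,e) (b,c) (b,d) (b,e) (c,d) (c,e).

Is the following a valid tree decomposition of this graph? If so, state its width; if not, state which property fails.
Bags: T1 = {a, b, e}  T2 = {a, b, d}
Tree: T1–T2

No — vertex c appears in no bag.

A tree decomposition must satisfy three properties: every vertex lies in some bag; for every edge, both endpoints lie together in some bag; and for every vertex, the bags containing it form a connected subtree. Here vertex c appears in no bag, so the decomposition is invalid.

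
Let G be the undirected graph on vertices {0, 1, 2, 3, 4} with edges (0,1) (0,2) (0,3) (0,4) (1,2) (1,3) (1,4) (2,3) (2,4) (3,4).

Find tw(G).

4

A width-4 tree decomposition is:
Bags: B1 = {0, 1, 2, 3, 4}
Tree: (single bag)
With just one bag of size 5, the width is 5 − 1 = 4, so tw(G) ≤ 4. Conversely, {0, 1, 2, 3, 4} is a clique of size 5, and the vertices of any clique must share a bag in every tree decomposition; so some bag has ≥ 5 vertices and tw(G) ≥ 4. Hence tw(G) = 4 exactly.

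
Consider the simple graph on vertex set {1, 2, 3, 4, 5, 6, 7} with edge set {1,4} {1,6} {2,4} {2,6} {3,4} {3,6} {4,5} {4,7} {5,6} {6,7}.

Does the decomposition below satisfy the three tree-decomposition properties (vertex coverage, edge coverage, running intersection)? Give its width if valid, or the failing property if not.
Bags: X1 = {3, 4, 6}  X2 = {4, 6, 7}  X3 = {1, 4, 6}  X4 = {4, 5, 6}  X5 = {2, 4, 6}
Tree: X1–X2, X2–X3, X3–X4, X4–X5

Yes; width 2.

Every vertex of G appears in some bag (union = {1, 2, 3, 4, 5, 6, 7}); every edge is covered by a bag; and for each vertex v the set of bags containing v is connected in the bag tree. The decomposition is therefore valid. The largest bag has 3 vertices, so the width is 2.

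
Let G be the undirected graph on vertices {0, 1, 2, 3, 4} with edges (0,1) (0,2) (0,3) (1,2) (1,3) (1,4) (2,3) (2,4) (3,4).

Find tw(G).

3

A width-3 tree decomposition is:
Bags: B1 = {1, 2, 3, 4}  B2 = {0, 1, 2, 3}
Tree: B1–B2
The largest bag has 4 vertices, giving width 3; this decomposition certifies tw(G) ≤ 3. On the other hand G contains the 4-clique {0, 1, 2, 3}. A clique must lie in a single bag of any decomposition, so no decomposition can have width below 3. Combining the bounds, tw(G) = 3.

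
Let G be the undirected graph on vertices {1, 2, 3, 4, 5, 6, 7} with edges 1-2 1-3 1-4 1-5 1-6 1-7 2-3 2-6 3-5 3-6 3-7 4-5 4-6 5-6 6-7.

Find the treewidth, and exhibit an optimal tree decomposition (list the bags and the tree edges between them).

Treewidth 3.
One optimal decomposition is:
Bags: B1 = {1, 3, 5, 6}  B2 = {1, 3, 6, 7}  B3 = {1, 4, 5, 6}  B4 = {1, 2, 3, 6}
Tree: B1–B2, B1–B3, B2–B4

Each bag holds 4 vertices, so the decomposition has width 3, which upper-bounds the treewidth. Conversely, {1, 2, 3, 6} is a clique of size 4, and the vertices of any clique must share a bag in every tree decomposition; so some bag has ≥ 4 vertices and tw(G) ≥ 3. Combining the bounds, tw(G) = 3.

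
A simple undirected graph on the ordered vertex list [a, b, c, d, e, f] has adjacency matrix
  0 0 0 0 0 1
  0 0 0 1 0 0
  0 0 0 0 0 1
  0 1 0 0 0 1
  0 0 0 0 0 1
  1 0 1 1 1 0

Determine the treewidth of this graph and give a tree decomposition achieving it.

Treewidth 1.
Bags: B1 = {e, f}  B2 = {d, f}  B3 = {c, f}  B4 = {a, f}  B5 = {b, d}
Tree: B1–B2, B1–B3, B1–B4, B2–B5

The largest bag has 2 vertices, giving width 1; this decomposition certifies tw(G) ≤ 1. Since G has at least one edge (e.g. f–e), it is not an edgeless graph, so tw(G) ≥ 1. Hence tw(G) = 1 exactly.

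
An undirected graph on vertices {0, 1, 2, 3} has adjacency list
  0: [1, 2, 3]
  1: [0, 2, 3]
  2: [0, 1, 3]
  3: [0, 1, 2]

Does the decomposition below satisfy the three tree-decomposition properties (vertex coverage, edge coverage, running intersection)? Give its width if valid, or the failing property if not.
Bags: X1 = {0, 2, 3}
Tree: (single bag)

A tree decomposition must satisfy three properties: every vertex lies in some bag; for every edge, both endpoints lie together in some bag; and for every vertex, the bags containing it form a connected subtree. Here vertex 1 appears in no bag, so the decomposition is invalid.

No — vertex 1 appears in no bag.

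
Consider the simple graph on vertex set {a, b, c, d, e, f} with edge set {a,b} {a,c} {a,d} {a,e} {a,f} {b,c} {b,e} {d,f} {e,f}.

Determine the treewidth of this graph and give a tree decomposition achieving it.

Each bag holds 3 vertices, so the decomposition has width 2, which upper-bounds the treewidth. For the lower bound, the 3 vertices {a, b, c} are pairwise adjacent, and any tree decomposition puts a clique entirely inside one bag — forcing width ≥ 2. Combining the bounds, tw(G) = 2.

Treewidth 2.
One optimal decomposition is:
Bags: B1 = {a, b, e}  B2 = {a, e, f}  B3 = {a, b, c}  B4 = {a, d, f}
Tree: B1–B2, B1–B3, B2–B4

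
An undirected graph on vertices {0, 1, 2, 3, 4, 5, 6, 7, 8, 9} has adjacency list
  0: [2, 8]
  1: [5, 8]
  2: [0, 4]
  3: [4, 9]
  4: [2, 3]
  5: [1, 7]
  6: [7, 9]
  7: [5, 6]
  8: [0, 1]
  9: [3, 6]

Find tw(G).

2

A width-2 tree decomposition is:
Bags: B1 = {3, 4, 9}  B2 = {4, 6, 9}  B3 = {4, 6, 7}  B4 = {4, 5, 7}  B5 = {1, 4, 5}  B6 = {1, 4, 8}  B7 = {0, 4, 8}  B8 = {0, 2, 4}
Tree: B1–B2, B2–B3, B3–B4, B4–B5, B5–B6, B6–B7, B7–B8
The largest bag has 3 vertices, giving width 2; this decomposition certifies tw(G) ≤ 2. The edges 4–3–9–6–7–5–1–8–0–2–4 form a cycle, so G is not a tree and its treewidth is at least 2. The upper and lower bounds meet at 2, so that is the treewidth.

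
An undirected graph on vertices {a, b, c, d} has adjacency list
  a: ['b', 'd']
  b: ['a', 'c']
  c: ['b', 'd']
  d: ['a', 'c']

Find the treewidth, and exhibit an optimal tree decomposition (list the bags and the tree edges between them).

Treewidth 2.
Bags: B1 = {a, b, c}  B2 = {a, c, d}
Tree: B1–B2

Each bag holds 3 vertices, so the decomposition has width 2, which upper-bounds the treewidth. For the lower bound, G contains the cycle c–b–a–d–c, so G is not a forest; only forests have treewidth ≤ 1, hence tw(G) ≥ 2. Hence tw(G) = 2 exactly.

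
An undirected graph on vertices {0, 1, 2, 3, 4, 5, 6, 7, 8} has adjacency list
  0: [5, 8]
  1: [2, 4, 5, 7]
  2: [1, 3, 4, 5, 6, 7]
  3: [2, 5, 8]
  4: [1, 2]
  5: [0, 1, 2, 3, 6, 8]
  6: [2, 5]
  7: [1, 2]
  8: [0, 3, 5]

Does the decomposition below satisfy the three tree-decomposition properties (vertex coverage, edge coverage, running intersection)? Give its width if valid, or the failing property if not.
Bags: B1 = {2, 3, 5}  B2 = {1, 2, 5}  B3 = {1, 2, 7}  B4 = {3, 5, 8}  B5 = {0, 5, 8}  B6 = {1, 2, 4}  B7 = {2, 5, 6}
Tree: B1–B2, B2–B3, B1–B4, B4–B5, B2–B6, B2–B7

Every vertex of G appears in some bag (union = {0, 1, 2, 3, 4, 5, 6, 7, 8}); every edge is covered by a bag; and for each vertex v the set of bags containing v is connected in the bag tree. The decomposition is therefore valid. The largest bag has 3 vertices, so the width is 2.

Yes; width 2.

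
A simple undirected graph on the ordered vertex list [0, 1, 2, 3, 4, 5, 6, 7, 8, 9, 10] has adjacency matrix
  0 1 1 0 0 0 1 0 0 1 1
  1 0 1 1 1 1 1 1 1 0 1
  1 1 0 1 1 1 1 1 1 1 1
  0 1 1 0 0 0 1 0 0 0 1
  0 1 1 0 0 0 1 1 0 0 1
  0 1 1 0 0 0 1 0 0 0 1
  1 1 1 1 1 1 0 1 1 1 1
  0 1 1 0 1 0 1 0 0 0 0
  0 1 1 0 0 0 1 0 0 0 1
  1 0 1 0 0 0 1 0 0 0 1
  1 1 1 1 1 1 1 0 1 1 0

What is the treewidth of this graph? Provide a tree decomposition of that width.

Every bag has size at most 5, so the width is 5 − 1 = 4 and tw(G) ≤ 4. On the other hand G contains the 5-clique {0, 1, 2, 6, 10}. A clique must lie in a single bag of any decomposition, so no decomposition can have width below 4. The upper and lower bounds meet at 4, so that is the treewidth.

Treewidth 4.
One optimal decomposition is:
Bags: B1 = {1, 2, 4, 6, 10}  B2 = {0, 1, 2, 6, 10}  B3 = {0, 2, 6, 9, 10}  B4 = {1, 2, 5, 6, 10}  B5 = {1, 2, 3, 6, 10}  B6 = {1, 2, 4, 6, 7}  B7 = {1, 2, 6, 8, 10}
Tree: B1–B2, B2–B3, B2–B4, B4–B5, B1–B6, B1–B7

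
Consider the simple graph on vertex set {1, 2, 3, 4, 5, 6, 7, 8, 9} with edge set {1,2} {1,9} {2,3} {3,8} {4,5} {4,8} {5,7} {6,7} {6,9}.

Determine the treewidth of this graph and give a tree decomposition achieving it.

The largest bag has 3 vertices, giving width 2; this decomposition certifies tw(G) ≤ 2. Since 8–3–2–1–9–6–7–5–4–8 is a cycle in G, G is not acyclic. Forests are exactly the graphs of treewidth ≤ 1, so tw(G) ≥ 2. Therefore the treewidth is 2.

Treewidth 2.
One optimal decomposition is:
Bags: B1 = {2, 3, 8}  B2 = {1, 2, 8}  B3 = {1, 8, 9}  B4 = {6, 8, 9}  B5 = {6, 7, 8}  B6 = {5, 7, 8}  B7 = {4, 5, 8}
Tree: B1–B2, B2–B3, B3–B4, B4–B5, B5–B6, B6–B7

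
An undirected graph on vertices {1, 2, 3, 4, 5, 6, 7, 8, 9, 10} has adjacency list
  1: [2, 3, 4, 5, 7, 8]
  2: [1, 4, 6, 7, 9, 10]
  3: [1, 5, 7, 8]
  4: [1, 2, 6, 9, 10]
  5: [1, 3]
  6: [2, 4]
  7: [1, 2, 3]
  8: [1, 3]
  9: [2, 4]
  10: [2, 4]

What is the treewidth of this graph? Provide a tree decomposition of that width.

Treewidth 2.
Bags: B1 = {1, 2, 7}  B2 = {1, 2, 4}  B3 = {1, 3, 7}  B4 = {2, 4, 6}  B5 = {2, 4, 10}  B6 = {2, 4, 9}  B7 = {1, 3, 8}  B8 = {1, 3, 5}
Tree: B1–B2, B1–B3, B2–B4, B4–B5, B4–B6, B3–B7, B7–B8

Every bag has size at most 3, so the width is 3 − 1 = 2 and tw(G) ≤ 2. On the other hand G contains the 3-clique {1, 2, 4}. A clique must lie in a single bag of any decomposition, so no decomposition can have width below 2. The upper and lower bounds meet at 2, so that is the treewidth.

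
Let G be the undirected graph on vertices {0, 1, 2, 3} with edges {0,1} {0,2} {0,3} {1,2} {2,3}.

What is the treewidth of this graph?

2

A width-2 tree decomposition is:
Bags: B1 = {0, 1, 2}  B2 = {0, 2, 3}
Tree: B1–B2
The largest bag has 3 vertices, giving width 2; this decomposition certifies tw(G) ≤ 2. On the other hand G contains the 3-clique {0, 1, 2}. A clique must lie in a single bag of any decomposition, so no decomposition can have width below 2. Hence tw(G) = 2 exactly.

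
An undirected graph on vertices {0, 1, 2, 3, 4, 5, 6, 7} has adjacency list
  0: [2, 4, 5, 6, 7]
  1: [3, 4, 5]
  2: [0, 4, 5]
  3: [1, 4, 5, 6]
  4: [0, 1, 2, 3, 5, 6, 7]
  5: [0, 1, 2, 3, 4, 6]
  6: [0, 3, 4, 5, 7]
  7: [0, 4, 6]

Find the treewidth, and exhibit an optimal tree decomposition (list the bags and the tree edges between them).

The largest bag has 4 vertices, giving width 3; this decomposition certifies tw(G) ≤ 3. For the lower bound, the 4 vertices {0, 2, 4, 5} are pairwise adjacent, and any tree decomposition puts a clique entirely inside one bag — forcing width ≥ 3. Hence tw(G) = 3 exactly.

Treewidth 3.
One optimal decomposition is:
Bags: B1 = {0, 2, 4, 5}  B2 = {0, 4, 5, 6}  B3 = {0, 4, 6, 7}  B4 = {3, 4, 5, 6}  B5 = {1, 3, 4, 5}
Tree: B1–B2, B2–B3, B2–B4, B4–B5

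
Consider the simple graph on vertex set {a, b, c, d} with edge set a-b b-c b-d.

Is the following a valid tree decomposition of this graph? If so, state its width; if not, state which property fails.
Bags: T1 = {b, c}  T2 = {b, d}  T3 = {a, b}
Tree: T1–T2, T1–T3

Yes; width 1.

Vertex coverage: the bags together contain {a, b, c, d}, the full vertex set. Edge coverage: each edge of G has both endpoints in at least one bag. Running intersection: for every vertex, the bags containing it form a connected subtree. All three properties hold, so this is a valid tree decomposition of width max|bag| − 1 = 1, and hence tw(G) ≤ 1.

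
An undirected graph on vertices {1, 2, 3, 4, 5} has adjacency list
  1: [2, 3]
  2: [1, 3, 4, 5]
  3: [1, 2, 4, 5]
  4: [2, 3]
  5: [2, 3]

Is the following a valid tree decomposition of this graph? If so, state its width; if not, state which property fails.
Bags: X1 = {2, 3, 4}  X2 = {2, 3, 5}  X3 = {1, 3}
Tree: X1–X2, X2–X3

A tree decomposition must satisfy three properties: every vertex lies in some bag; for every edge, both endpoints lie together in some bag; and for every vertex, the bags containing it form a connected subtree. Here edge (2,1) lies in no bag, so the decomposition is invalid.

No — edge (2,1) lies in no bag.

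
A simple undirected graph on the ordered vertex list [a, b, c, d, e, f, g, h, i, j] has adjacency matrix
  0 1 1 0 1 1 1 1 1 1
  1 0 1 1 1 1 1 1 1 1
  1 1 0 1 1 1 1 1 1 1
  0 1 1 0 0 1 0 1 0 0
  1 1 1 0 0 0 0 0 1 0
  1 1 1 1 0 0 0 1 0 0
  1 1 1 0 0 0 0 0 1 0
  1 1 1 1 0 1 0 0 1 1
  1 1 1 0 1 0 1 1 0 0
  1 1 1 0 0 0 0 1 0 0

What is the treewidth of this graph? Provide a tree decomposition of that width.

The largest bag has 5 vertices, giving width 4; this decomposition certifies tw(G) ≤ 4. For the lower bound, the 5 vertices {b, c, d, f, h} are pairwise adjacent, and any tree decomposition puts a clique entirely inside one bag — forcing width ≥ 4. Combining the bounds, tw(G) = 4.

Treewidth 4.
Bags: B1 = {a, b, c, h, i}  B2 = {a, b, c, e, i}  B3 = {a, b, c, f, h}  B4 = {a, b, c, g, i}  B5 = {a, b, c, h, j}  B6 = {b, c, d, f, h}
Tree: B1–B2, B1–B3, B2–B4, B3–B5, B3–B6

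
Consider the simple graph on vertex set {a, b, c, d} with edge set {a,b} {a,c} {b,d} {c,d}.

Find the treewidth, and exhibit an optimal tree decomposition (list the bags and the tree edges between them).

Treewidth 2.
Bags: B1 = {a, c, d}  B2 = {a, b, d}
Tree: B1–B2

Every bag has size at most 3, so the width is 3 − 1 = 2 and tw(G) ≤ 2. The edges d–c–a–b–d form a cycle, so G is not a tree and its treewidth is at least 2. Hence tw(G) = 2 exactly.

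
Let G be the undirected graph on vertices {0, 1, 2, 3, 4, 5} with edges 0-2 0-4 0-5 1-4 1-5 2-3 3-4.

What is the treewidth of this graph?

2

A width-2 tree decomposition is:
Bags: B1 = {1, 4, 5}  B2 = {0, 4, 5}  B3 = {0, 3, 4}  B4 = {0, 2, 3}
Tree: B1–B2, B2–B3, B3–B4
The largest bag has 3 vertices, giving width 2; this decomposition certifies tw(G) ≤ 2. Since 1–5–0–4–1 is a cycle in G, G is not acyclic. Forests are exactly the graphs of treewidth ≤ 1, so tw(G) ≥ 2. The upper and lower bounds meet at 2, so that is the treewidth.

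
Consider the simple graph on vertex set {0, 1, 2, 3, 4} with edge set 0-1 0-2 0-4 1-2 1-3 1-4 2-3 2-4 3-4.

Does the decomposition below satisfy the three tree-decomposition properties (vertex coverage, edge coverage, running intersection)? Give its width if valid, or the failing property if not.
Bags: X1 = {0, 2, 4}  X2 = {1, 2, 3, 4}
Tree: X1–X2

A tree decomposition must satisfy three properties: every vertex lies in some bag; for every edge, both endpoints lie together in some bag; and for every vertex, the bags containing it form a connected subtree. Here edge (1,0) lies in no bag, so the decomposition is invalid.

No — edge (1,0) lies in no bag.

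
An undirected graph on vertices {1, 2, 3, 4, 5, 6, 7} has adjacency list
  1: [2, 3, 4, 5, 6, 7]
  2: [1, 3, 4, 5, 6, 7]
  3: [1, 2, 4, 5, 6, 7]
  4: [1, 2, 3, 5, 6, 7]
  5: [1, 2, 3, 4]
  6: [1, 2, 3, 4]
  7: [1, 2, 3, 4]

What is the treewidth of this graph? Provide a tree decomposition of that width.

Treewidth 4.
One such decomposition:
Bags: B1 = {1, 2, 3, 4, 5}  B2 = {1, 2, 3, 4, 7}  B3 = {1, 2, 3, 4, 6}
Tree: B1–B2, B2–B3

The largest bag has 5 vertices, giving width 4; this decomposition certifies tw(G) ≤ 4. Conversely, {1, 2, 3, 4, 5} is a clique of size 5, and the vertices of any clique must share a bag in every tree decomposition; so some bag has ≥ 5 vertices and tw(G) ≥ 4. Hence tw(G) = 4 exactly.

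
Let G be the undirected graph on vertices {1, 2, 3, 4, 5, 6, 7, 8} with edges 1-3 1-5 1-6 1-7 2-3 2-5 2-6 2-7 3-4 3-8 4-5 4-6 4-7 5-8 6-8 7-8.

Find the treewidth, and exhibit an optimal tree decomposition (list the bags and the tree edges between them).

Treewidth 4.
One optimal decomposition is:
Bags: B1 = {1, 2, 3, 4, 8}  B2 = {1, 2, 4, 5, 8}  B3 = {1, 2, 4, 6, 8}  B4 = {1, 2, 4, 7, 8}
Tree: B1–B2, B2–B3, B3–B4

Every bag has size at most 5, so the width is 5 − 1 = 4 and tw(G) ≤ 4. For the lower bound: the 5 vertex sets {3,8}, {1,5}, {4,6}, {2}, {7} are disjoint, each induces a connected subgraph, and every pair is joined by at least one edge of G. Contracting each set to a single vertex therefore yields K_{5} as a minor, and since treewidth is minor-monotone, tw(G) ≥ tw(K_{5}) = 4. Hence tw(G) = 4 exactly.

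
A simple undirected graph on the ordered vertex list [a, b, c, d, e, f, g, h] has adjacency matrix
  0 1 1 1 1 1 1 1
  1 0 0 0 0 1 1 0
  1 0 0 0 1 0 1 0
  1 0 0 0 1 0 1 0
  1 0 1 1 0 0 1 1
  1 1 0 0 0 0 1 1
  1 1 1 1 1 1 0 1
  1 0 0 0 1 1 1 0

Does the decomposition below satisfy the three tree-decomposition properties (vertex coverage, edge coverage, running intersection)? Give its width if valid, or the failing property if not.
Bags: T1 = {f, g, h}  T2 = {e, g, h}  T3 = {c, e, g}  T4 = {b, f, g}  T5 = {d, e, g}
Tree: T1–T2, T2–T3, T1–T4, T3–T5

A tree decomposition must satisfy three properties: every vertex lies in some bag; for every edge, both endpoints lie together in some bag; and for every vertex, the bags containing it form a connected subtree. Here vertex a appears in no bag, so the decomposition is invalid.

No — vertex a appears in no bag.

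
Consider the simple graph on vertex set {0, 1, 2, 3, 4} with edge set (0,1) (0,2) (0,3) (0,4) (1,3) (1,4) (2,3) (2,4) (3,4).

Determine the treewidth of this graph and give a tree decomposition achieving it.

Each bag holds 4 vertices, so the decomposition has width 3, which upper-bounds the treewidth. On the other hand G contains the 4-clique {0, 1, 3, 4}. A clique must lie in a single bag of any decomposition, so no decomposition can have width below 3. Therefore the treewidth is 3.

Treewidth 3.
Bags: B1 = {0, 1, 3, 4}  B2 = {0, 2, 3, 4}
Tree: B1–B2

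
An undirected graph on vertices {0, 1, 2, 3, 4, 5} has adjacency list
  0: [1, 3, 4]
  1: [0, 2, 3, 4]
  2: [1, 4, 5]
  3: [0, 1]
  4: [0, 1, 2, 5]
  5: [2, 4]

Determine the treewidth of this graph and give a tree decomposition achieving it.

Every bag has size at most 3, so the width is 3 − 1 = 2 and tw(G) ≤ 2. For the lower bound, the 3 vertices {0, 1, 3} are pairwise adjacent, and any tree decomposition puts a clique entirely inside one bag — forcing width ≥ 2. The upper and lower bounds meet at 2, so that is the treewidth.

Treewidth 2.
One such decomposition:
Bags: B1 = {1, 2, 4}  B2 = {0, 1, 4}  B3 = {0, 1, 3}  B4 = {2, 4, 5}
Tree: B1–B2, B2–B3, B1–B4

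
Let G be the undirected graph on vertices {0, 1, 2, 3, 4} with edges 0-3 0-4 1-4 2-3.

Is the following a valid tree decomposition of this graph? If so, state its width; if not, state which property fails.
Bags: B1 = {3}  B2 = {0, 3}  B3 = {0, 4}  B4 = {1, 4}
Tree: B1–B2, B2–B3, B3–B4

No — vertex 2 appears in no bag.

A tree decomposition must satisfy three properties: every vertex lies in some bag; for every edge, both endpoints lie together in some bag; and for every vertex, the bags containing it form a connected subtree. Here vertex 2 appears in no bag, so the decomposition is invalid.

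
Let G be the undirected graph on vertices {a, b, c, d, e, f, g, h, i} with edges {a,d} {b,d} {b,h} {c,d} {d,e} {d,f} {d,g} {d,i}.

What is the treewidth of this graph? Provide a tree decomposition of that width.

Treewidth 1.
One optimal decomposition is:
Bags: B1 = {b, d}  B2 = {d, e}  B3 = {d, i}  B4 = {d, f}  B5 = {c, d}  B6 = {a, d}  B7 = {d, g}  B8 = {b, h}
Tree: B1–B2, B1–B3, B2–B4, B1–B5, B5–B6, B3–B7, B1–B8

Every bag has size at most 2, so the width is 2 − 1 = 1 and tw(G) ≤ 1. Any graph with an edge has treewidth ≥ 1, and G has the edge d–b. Combining the bounds, tw(G) = 1.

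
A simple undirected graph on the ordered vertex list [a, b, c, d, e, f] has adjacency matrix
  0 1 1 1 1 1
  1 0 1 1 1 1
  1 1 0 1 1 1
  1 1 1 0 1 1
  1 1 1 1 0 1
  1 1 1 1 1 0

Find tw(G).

A width-5 tree decomposition is:
Bags: B1 = {a, b, c, d, e, f}
Tree: (single bag)
With just one bag of size 6, the width is 6 − 1 = 5, so tw(G) ≤ 5. Conversely, {a, b, c, d, e, f} is a clique of size 6, and the vertices of any clique must share a bag in every tree decomposition; so some bag has ≥ 6 vertices and tw(G) ≥ 5. Therefore the treewidth is 5.

5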